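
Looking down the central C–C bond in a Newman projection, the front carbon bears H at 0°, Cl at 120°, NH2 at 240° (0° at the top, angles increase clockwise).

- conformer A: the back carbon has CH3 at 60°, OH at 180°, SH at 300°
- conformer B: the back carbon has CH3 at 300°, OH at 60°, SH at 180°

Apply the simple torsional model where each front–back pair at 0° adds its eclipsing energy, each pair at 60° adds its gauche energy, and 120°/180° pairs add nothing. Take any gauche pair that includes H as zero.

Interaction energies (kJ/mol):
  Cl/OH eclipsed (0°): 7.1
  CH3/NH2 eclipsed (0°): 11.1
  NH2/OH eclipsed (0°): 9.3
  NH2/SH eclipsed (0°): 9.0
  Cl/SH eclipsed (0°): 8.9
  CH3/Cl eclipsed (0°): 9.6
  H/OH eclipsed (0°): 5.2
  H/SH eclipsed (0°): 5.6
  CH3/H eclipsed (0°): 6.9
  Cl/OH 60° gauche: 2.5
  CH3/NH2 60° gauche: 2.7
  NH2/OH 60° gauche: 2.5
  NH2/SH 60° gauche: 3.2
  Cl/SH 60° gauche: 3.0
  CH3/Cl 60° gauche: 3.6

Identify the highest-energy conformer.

A

A (staggered): Cl(120°)/CH3(60°) gauche 3.6; Cl(120°)/OH(180°) gauche 2.5; NH2(240°)/OH(180°) gauche 2.5; NH2(240°)/SH(300°) gauche 3.2 → 11.8 kJ/mol.
B (staggered): Cl(120°)/OH(60°) gauche 2.5; Cl(120°)/SH(180°) gauche 3.0; NH2(240°)/CH3(300°) gauche 2.7; NH2(240°)/SH(180°) gauche 3.2 → 11.4 kJ/mol.
A has the highest total (11.8 kJ/mol).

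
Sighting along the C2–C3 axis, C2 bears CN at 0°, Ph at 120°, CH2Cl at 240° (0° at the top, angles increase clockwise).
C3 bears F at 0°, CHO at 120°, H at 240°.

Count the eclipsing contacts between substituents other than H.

2

Non-H eclipsing pairs: CN(0°)/F(0°); Ph(120°)/CHO(120°) — 2 interactions.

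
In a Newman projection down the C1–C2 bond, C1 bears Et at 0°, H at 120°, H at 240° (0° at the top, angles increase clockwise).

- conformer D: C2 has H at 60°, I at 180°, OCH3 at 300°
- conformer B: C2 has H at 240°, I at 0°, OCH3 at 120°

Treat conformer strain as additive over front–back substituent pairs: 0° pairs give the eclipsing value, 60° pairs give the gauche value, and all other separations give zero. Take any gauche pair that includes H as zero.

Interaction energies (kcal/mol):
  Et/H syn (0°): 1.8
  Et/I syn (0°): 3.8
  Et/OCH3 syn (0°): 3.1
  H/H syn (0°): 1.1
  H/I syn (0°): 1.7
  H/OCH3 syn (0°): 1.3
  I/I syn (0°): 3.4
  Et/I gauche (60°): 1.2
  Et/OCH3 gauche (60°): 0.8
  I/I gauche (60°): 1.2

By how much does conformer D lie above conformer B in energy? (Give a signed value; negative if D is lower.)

D (staggered): Et–OCH3 gauche; 0.8 = 0.8 kcal/mol.
B (eclipsed): Et–I eclipsed, H–OCH3 eclipsed, H–H eclipsed; 3.8 + 1.3 + 1.1 = 6.2 kcal/mol.
E(D) − E(B) = 0.8 − 6.2 = -5.4 kcal/mol.

-5.4 kcal/mol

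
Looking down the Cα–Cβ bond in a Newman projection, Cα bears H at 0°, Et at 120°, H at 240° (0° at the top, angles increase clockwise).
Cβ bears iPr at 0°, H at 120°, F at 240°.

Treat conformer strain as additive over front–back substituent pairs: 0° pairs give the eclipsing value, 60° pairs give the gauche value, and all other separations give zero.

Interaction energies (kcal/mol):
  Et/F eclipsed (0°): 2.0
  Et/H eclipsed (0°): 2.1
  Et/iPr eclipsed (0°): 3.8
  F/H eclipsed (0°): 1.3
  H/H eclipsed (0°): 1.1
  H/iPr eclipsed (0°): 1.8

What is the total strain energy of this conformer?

This conformer (eclipsed): H(0°)/iPr(0°) eclipsed 1.8; Et(120°)/H(120°) eclipsed 2.1; H(240°)/F(240°) eclipsed 1.3 → 5.2 kcal/mol.

5.2 kcal/mol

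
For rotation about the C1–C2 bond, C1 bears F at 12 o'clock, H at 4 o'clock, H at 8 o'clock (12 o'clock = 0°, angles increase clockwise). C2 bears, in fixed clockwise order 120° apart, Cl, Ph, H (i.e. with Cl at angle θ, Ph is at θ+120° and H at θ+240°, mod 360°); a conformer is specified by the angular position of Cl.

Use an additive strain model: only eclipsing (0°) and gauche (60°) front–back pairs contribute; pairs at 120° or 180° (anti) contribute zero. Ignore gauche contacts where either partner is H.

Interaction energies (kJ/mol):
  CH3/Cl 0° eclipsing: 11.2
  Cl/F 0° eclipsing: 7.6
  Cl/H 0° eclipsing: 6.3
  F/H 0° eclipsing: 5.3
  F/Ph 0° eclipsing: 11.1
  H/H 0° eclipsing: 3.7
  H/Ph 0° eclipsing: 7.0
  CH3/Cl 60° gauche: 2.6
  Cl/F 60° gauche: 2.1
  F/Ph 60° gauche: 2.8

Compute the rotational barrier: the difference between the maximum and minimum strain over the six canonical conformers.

19.0 kJ/mol

Cl at 0° (eclipsed): F(0°)/Cl(0°) eclipsed 7.6; H(120°)/Ph(120°) eclipsed 7.0; H(240°)/H(240°) eclipsed 3.7 → 18.3 kJ/mol.
Cl at 60° (staggered): F(0°)/Cl(60°) gauche 2.1 → 2.1 kJ/mol.
Cl at 120° (eclipsed): F(0°)/H(0°) eclipsed 5.3; H(120°)/Cl(120°) eclipsed 6.3; H(240°)/Ph(240°) eclipsed 7.0 → 18.6 kJ/mol.
Cl at 180° (staggered): F(0°)/Ph(300°) gauche 2.8 → 2.8 kJ/mol.
Cl at 240° (eclipsed): F(0°)/Ph(0°) eclipsed 11.1; H(120°)/H(120°) eclipsed 3.7; H(240°)/Cl(240°) eclipsed 6.3 → 21.1 kJ/mol.
Cl at 300° (staggered): F(0°)/Cl(300°) gauche 2.1; F(0°)/Ph(60°) gauche 2.8 → 4.9 kJ/mol.
Max at 240° (21.1 kJ/mol), min at 60° (2.1 kJ/mol); barrier = 19.0 kJ/mol.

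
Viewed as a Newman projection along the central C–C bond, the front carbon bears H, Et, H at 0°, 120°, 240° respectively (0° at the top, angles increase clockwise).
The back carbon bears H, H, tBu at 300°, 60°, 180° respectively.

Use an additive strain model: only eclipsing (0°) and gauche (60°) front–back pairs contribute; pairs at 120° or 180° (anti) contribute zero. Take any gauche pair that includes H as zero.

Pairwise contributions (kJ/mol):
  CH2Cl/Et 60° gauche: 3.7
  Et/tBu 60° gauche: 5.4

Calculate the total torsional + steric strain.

This conformer (staggered): Et(120°)/tBu(180°) gauche 5.4 → 5.4 kJ/mol.

5.4 kJ/mol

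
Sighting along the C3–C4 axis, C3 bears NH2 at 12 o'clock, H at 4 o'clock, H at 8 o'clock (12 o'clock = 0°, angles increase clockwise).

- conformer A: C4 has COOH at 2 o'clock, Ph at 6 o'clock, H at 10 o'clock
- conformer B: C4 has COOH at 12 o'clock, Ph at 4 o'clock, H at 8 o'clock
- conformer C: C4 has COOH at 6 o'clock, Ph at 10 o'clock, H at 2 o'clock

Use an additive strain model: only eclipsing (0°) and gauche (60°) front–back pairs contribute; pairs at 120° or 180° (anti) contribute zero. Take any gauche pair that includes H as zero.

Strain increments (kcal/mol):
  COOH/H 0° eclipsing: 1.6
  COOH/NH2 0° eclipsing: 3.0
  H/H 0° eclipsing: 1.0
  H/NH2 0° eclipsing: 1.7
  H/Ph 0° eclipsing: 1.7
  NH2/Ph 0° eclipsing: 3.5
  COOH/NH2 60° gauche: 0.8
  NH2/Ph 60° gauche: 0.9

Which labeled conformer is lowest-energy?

A

A (staggered): NH2(0°)/COOH(60°) gauche 0.8 → 0.8 kcal/mol.
B (eclipsed): NH2(0°)/COOH(0°) eclipsed 3.0; H(120°)/Ph(120°) eclipsed 1.7; H(240°)/H(240°) eclipsed 1.0 → 5.7 kcal/mol.
C (staggered): NH2(0°)/Ph(300°) gauche 0.9 → 0.9 kcal/mol.
A has the lowest total (0.8 kcal/mol).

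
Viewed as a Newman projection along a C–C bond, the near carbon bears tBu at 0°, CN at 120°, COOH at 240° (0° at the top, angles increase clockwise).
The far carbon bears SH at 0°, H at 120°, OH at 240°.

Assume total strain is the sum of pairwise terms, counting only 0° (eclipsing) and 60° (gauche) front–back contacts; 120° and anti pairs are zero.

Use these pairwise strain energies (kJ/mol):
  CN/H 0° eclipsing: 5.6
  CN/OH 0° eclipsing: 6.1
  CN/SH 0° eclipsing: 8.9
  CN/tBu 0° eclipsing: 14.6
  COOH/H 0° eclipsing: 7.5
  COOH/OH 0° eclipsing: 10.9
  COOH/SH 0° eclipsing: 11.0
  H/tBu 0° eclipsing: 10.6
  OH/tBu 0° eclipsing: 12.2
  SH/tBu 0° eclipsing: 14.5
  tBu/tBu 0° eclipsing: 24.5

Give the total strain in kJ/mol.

This conformer is eclipsed. tBu at 0° is eclipsed with SH at 0° (14.5); CN at 120° is eclipsed with H at 120° (5.6); COOH at 240° is eclipsed with OH at 240° (10.9). Total 31.0 kJ/mol.

31.0 kJ/mol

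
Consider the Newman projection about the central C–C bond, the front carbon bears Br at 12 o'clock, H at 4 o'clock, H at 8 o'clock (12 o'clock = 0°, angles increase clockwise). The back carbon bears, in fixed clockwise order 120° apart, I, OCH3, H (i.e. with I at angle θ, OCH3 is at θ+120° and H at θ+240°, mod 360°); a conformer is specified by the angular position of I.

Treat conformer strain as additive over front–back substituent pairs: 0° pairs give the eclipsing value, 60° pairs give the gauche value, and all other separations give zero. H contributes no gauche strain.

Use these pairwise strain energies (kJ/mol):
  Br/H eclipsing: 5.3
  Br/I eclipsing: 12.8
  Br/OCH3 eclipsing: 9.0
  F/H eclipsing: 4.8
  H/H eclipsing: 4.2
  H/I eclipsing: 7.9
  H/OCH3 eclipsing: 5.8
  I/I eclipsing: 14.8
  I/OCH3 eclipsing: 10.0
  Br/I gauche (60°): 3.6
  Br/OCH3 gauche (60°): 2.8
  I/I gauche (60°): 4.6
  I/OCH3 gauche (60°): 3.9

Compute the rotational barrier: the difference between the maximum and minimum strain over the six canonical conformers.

I at 0° (eclipsed): Br(0°)/I(0°) eclipsed 12.8; H(120°)/OCH3(120°) eclipsed 5.8; H(240°)/H(240°) eclipsed 4.2 → 22.8 kJ/mol.
I at 60° (staggered): Br(0°)/I(60°) gauche 3.6 → 3.6 kJ/mol.
I at 120° (eclipsed): Br(0°)/H(0°) eclipsed 5.3; H(120°)/I(120°) eclipsed 7.9; H(240°)/OCH3(240°) eclipsed 5.8 → 19.0 kJ/mol.
I at 180° (staggered): Br(0°)/OCH3(300°) gauche 2.8 → 2.8 kJ/mol.
I at 240° (eclipsed): Br(0°)/OCH3(0°) eclipsed 9.0; H(120°)/H(120°) eclipsed 4.2; H(240°)/I(240°) eclipsed 7.9 → 21.1 kJ/mol.
I at 300° (staggered): Br(0°)/I(300°) gauche 3.6; Br(0°)/OCH3(60°) gauche 2.8 → 6.4 kJ/mol.
Max at 0° (22.8 kJ/mol), min at 180° (2.8 kJ/mol); barrier = 20.0 kJ/mol.

20.0 kJ/mol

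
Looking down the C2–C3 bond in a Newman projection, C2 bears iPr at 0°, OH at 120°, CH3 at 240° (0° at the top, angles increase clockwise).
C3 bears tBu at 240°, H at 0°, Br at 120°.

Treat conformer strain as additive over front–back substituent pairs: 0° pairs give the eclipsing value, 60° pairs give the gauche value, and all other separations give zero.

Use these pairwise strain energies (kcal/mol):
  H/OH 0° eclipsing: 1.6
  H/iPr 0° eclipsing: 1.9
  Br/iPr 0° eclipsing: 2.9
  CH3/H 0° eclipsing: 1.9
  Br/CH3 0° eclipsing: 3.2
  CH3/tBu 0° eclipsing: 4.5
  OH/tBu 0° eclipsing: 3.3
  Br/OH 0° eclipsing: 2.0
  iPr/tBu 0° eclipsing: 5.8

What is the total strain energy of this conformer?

8.4 kcal/mol

This conformer (eclipsed): iPr–H eclipsed, OH–Br eclipsed, CH3–tBu eclipsed; 1.9 + 2.0 + 4.5 = 8.4 kcal/mol.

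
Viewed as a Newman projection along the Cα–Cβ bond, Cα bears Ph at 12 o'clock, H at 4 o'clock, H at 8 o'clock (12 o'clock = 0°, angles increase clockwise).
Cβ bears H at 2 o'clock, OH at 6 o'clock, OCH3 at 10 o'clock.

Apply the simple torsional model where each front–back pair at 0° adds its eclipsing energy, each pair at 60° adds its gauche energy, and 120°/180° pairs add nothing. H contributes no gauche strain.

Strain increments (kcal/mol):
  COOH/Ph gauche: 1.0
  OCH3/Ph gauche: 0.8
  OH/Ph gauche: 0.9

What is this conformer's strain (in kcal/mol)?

0.8 kcal/mol

This conformer is staggered. Ph at 0° is gauche with OCH3 at 300° (0.8). Total 0.8 kcal/mol.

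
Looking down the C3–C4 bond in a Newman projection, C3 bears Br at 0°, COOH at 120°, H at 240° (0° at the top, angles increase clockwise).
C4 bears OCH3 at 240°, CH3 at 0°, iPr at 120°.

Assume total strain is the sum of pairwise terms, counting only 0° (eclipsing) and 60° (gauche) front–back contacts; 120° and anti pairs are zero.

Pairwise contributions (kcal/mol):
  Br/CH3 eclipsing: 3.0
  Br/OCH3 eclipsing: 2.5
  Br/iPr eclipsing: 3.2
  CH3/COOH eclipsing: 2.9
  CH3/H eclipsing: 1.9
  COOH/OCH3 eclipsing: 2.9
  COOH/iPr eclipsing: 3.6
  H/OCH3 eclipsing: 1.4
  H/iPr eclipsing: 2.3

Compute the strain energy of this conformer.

8.0 kcal/mol

This conformer (eclipsed): Br–CH3 eclipsed, COOH–iPr eclipsed, H–OCH3 eclipsed; 3.0 + 3.6 + 1.4 = 8.0 kcal/mol.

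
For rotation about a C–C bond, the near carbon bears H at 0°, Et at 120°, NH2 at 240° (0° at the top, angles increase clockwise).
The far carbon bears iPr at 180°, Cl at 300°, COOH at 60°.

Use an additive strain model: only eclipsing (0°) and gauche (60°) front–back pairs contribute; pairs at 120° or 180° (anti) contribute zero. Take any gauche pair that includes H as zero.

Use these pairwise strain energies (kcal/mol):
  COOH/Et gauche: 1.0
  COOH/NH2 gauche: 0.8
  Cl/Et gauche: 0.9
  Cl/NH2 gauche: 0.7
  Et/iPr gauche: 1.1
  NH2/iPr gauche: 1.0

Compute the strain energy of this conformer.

3.8 kcal/mol

This conformer (staggered): Et–iPr gauche, Et–COOH gauche, NH2–iPr gauche, NH2–Cl gauche; 1.1 + 1.0 + 1.0 + 0.7 = 3.8 kcal/mol.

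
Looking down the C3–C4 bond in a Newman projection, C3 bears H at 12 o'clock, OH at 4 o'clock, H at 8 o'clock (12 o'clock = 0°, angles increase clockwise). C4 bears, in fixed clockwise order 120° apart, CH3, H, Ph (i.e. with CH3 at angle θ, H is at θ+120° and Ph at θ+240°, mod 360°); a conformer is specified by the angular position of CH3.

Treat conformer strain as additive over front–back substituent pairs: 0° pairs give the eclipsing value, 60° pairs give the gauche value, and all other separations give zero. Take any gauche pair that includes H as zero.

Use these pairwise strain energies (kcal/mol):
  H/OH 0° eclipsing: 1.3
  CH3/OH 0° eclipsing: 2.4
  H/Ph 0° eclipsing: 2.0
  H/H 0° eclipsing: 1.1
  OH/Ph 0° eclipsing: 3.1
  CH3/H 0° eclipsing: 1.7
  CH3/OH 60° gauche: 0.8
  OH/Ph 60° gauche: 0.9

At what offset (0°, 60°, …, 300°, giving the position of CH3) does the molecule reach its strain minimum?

60°

CH3 at 0° is eclipsed. H at 0° is eclipsed with CH3 at 0° (1.7); OH at 120° is eclipsed with H at 120° (1.3); H at 240° is eclipsed with Ph at 240° (2.0). Total 5.0 kcal/mol.
CH3 at 60° is staggered. OH at 120° is gauche with CH3 at 60° (0.8). Total 0.8 kcal/mol.
CH3 at 120° is eclipsed. H at 0° is eclipsed with Ph at 0° (2.0); OH at 120° is eclipsed with CH3 at 120° (2.4); H at 240° is eclipsed with H at 240° (1.1). Total 5.5 kcal/mol.
CH3 at 180° is staggered. OH at 120° is gauche with CH3 at 180° (0.8); OH at 120° is gauche with Ph at 60° (0.9). Total 1.7 kcal/mol.
CH3 at 240° is eclipsed. H at 0° is eclipsed with H at 0° (1.1); OH at 120° is eclipsed with Ph at 120° (3.1); H at 240° is eclipsed with CH3 at 240° (1.7). Total 5.9 kcal/mol.
CH3 at 300° is staggered. OH at 120° is gauche with Ph at 180° (0.9). Total 0.9 kcal/mol.
The minimum (0.8 kcal/mol) occurs with CH3 at 60°.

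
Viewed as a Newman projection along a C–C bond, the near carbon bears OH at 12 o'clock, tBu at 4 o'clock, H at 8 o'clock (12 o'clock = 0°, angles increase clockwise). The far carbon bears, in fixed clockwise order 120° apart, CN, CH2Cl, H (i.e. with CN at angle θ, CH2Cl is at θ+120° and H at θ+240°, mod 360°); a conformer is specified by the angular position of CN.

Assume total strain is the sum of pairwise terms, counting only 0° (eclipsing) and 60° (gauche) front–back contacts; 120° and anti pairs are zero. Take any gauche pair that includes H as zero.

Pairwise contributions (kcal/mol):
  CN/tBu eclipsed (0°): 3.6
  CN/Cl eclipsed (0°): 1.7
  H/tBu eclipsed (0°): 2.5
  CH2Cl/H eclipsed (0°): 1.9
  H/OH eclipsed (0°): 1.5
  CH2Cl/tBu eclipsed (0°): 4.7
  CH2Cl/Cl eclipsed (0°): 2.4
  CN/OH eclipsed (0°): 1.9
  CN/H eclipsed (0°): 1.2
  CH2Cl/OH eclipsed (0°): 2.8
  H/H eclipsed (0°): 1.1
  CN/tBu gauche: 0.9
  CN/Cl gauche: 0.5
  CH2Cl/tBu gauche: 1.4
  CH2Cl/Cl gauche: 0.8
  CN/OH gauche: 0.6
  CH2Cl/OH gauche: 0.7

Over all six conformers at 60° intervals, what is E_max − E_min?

6.1 kcal/mol

CN at 0° (eclipsed): OH(0°)/CN(0°) eclipsed 1.9; tBu(120°)/CH2Cl(120°) eclipsed 4.7; H(240°)/H(240°) eclipsed 1.1 → 7.7 kcal/mol.
CN at 60° (staggered): OH(0°)/CN(60°) gauche 0.6; tBu(120°)/CN(60°) gauche 0.9; tBu(120°)/CH2Cl(180°) gauche 1.4 → 2.9 kcal/mol.
CN at 120° (eclipsed): OH(0°)/H(0°) eclipsed 1.5; tBu(120°)/CN(120°) eclipsed 3.6; H(240°)/CH2Cl(240°) eclipsed 1.9 → 7.0 kcal/mol.
CN at 180° (staggered): OH(0°)/CH2Cl(300°) gauche 0.7; tBu(120°)/CN(180°) gauche 0.9 → 1.6 kcal/mol.
CN at 240° (eclipsed): OH(0°)/CH2Cl(0°) eclipsed 2.8; tBu(120°)/H(120°) eclipsed 2.5; H(240°)/CN(240°) eclipsed 1.2 → 6.5 kcal/mol.
CN at 300° (staggered): OH(0°)/CN(300°) gauche 0.6; OH(0°)/CH2Cl(60°) gauche 0.7; tBu(120°)/CH2Cl(60°) gauche 1.4 → 2.7 kcal/mol.
Max at 0° (7.7 kcal/mol), min at 180° (1.6 kcal/mol); barrier = 6.1 kcal/mol.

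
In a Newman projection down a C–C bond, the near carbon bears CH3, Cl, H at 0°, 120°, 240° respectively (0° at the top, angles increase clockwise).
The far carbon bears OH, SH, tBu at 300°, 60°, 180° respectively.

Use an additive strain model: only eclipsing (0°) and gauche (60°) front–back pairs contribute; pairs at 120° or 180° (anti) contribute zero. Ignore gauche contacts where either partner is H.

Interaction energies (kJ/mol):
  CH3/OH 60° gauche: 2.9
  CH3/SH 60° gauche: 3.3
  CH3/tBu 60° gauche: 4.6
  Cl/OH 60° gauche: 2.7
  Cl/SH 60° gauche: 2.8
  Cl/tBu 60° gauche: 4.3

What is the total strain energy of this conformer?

This conformer (staggered): CH3–OH gauche, CH3–SH gauche, Cl–SH gauche, Cl–tBu gauche; 2.9 + 3.3 + 2.8 + 4.3 = 13.3 kJ/mol.

13.3 kJ/mol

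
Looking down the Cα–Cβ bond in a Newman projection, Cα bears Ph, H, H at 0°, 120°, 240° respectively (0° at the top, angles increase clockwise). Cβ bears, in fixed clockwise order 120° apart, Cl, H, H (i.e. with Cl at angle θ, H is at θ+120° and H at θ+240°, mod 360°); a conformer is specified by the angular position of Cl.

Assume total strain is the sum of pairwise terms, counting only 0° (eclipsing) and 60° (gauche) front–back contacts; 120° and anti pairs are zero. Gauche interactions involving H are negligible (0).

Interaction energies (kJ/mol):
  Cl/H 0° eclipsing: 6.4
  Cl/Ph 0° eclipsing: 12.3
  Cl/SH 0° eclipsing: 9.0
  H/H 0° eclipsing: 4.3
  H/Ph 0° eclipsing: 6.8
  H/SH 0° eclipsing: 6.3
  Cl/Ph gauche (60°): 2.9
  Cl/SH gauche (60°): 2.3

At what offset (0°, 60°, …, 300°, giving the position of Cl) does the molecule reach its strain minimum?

Cl at 0° is eclipsed. Ph at 0° is eclipsed with Cl at 0° (12.3); H at 120° is eclipsed with H at 120° (4.3); H at 240° is eclipsed with H at 240° (4.3). Total 20.9 kJ/mol.
Cl at 60° is staggered. Ph at 0° is gauche with Cl at 60° (2.9). Total 2.9 kJ/mol.
Cl at 120° is eclipsed. Ph at 0° is eclipsed with H at 0° (6.8); H at 120° is eclipsed with Cl at 120° (6.4); H at 240° is eclipsed with H at 240° (4.3). Total 17.5 kJ/mol.
Cl at 180° (staggered): no non-H gauche contacts → 0.0 kJ/mol.
Cl at 240° is eclipsed. Ph at 0° is eclipsed with H at 0° (6.8); H at 120° is eclipsed with H at 120° (4.3); H at 240° is eclipsed with Cl at 240° (6.4). Total 17.5 kJ/mol.
Cl at 300° is staggered. Ph at 0° is gauche with Cl at 300° (2.9). Total 2.9 kJ/mol.
The minimum (0.0 kJ/mol) occurs with Cl at 180°.

180°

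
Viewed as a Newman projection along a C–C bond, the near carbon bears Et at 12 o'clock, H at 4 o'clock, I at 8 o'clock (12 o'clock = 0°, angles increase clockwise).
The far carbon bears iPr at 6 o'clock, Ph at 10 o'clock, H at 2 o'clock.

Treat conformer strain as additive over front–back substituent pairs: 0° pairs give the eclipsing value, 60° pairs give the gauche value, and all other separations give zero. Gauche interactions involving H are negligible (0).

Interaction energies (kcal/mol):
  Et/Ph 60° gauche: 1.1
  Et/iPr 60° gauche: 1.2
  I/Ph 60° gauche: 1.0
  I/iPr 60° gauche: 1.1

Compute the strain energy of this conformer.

3.2 kcal/mol

This conformer (staggered): Et(0°)/Ph(300°) gauche 1.1; I(240°)/iPr(180°) gauche 1.1; I(240°)/Ph(300°) gauche 1.0 → 3.2 kcal/mol.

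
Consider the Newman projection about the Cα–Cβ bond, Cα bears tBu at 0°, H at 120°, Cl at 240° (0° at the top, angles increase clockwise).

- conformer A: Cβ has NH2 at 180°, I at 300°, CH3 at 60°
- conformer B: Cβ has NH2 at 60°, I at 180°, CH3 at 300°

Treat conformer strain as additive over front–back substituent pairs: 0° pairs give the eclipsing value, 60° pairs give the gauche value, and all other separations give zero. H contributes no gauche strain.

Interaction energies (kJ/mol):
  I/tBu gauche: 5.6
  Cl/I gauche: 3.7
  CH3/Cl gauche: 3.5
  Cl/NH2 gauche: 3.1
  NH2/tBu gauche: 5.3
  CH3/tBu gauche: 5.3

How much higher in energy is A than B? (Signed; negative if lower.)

-0.1 kJ/mol

A (staggered): tBu(0°)/I(300°) gauche 5.6; tBu(0°)/CH3(60°) gauche 5.3; Cl(240°)/NH2(180°) gauche 3.1; Cl(240°)/I(300°) gauche 3.7 → 17.7 kJ/mol.
B (staggered): tBu(0°)/NH2(60°) gauche 5.3; tBu(0°)/CH3(300°) gauche 5.3; Cl(240°)/I(180°) gauche 3.7; Cl(240°)/CH3(300°) gauche 3.5 → 17.8 kJ/mol.
E(A) − E(B) = 17.7 − 17.8 = -0.1 kJ/mol.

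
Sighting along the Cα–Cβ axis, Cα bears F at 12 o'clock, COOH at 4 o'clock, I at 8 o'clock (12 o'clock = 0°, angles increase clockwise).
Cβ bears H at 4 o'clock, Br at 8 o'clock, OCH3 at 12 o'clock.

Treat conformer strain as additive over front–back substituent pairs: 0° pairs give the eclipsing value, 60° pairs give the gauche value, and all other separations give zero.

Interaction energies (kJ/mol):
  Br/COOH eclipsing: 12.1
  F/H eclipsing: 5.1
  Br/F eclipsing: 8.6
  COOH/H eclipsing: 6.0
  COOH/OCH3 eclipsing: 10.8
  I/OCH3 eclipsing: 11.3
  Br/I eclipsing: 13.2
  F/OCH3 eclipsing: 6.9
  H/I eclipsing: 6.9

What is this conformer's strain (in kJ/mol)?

26.1 kJ/mol

This conformer (eclipsed): F(0°)/OCH3(0°) eclipsed 6.9; COOH(120°)/H(120°) eclipsed 6.0; I(240°)/Br(240°) eclipsed 13.2 → 26.1 kJ/mol.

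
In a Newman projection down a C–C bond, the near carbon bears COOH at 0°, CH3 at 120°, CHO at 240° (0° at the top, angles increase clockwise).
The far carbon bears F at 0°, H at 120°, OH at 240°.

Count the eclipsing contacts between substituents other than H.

Non-H eclipsing pairs: COOH(0°)/F(0°); CHO(240°)/OH(240°) — 2 interactions.

2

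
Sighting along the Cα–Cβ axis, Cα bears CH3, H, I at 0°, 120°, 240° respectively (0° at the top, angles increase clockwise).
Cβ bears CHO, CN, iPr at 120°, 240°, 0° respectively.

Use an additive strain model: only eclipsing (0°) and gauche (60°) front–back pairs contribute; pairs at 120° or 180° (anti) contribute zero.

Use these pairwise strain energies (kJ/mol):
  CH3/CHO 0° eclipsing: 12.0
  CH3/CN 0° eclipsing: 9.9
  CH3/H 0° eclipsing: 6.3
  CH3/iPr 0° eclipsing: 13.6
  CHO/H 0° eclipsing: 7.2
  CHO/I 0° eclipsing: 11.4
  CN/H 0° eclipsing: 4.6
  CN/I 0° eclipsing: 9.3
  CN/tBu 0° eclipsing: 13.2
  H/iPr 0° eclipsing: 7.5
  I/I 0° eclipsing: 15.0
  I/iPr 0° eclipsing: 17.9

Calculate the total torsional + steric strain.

This conformer (eclipsed): CH3–iPr eclipsed, H–CHO eclipsed, I–CN eclipsed; 13.6 + 7.2 + 9.3 = 30.1 kJ/mol.

30.1 kJ/mol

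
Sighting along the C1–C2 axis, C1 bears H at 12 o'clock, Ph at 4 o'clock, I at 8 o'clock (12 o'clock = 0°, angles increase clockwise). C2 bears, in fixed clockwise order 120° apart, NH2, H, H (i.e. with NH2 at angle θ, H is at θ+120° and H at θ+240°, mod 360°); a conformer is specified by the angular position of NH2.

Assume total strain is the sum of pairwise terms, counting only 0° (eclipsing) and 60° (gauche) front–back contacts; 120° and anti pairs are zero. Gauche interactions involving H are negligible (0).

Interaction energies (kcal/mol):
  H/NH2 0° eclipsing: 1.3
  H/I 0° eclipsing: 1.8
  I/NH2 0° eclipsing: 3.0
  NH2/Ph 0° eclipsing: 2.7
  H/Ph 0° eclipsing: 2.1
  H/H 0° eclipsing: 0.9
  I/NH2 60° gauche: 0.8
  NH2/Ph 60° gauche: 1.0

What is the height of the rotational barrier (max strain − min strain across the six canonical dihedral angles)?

5.2 kcal/mol

NH2 at 0° (eclipsed): H–NH2 eclipsed, Ph–H eclipsed, I–H eclipsed; 1.3 + 2.1 + 1.8 = 5.2 kcal/mol.
NH2 at 60° (staggered): Ph–NH2 gauche; 1.0 = 1.0 kcal/mol.
NH2 at 120° (eclipsed): H–H eclipsed, Ph–NH2 eclipsed, I–H eclipsed; 0.9 + 2.7 + 1.8 = 5.4 kcal/mol.
NH2 at 180° (staggered): Ph–NH2 gauche, I–NH2 gauche; 1.0 + 0.8 = 1.8 kcal/mol.
NH2 at 240° (eclipsed): H–H eclipsed, Ph–H eclipsed, I–NH2 eclipsed; 0.9 + 2.1 + 3.0 = 6.0 kcal/mol.
NH2 at 300° (staggered): I–NH2 gauche; 0.8 = 0.8 kcal/mol.
Max at 240° (6.0 kcal/mol), min at 300° (0.8 kcal/mol); barrier = 5.2 kcal/mol.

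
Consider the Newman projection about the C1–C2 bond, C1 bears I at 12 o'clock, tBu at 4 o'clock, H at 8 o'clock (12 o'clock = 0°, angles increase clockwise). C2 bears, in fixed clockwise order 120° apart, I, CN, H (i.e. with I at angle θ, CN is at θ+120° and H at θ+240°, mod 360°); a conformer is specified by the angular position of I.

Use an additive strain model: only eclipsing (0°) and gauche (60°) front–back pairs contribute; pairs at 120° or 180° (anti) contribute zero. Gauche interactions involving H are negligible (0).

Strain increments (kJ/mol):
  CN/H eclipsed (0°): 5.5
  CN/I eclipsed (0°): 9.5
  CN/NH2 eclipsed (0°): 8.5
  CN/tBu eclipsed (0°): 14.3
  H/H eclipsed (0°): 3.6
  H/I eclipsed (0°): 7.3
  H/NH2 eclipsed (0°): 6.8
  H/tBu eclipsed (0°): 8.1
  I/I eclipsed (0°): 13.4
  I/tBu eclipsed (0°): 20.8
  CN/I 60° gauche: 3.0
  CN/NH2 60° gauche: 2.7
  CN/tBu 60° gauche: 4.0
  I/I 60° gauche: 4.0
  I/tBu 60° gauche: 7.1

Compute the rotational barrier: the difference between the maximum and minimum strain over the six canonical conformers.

I at 0° (eclipsed): I(0°)/I(0°) eclipsed 13.4; tBu(120°)/CN(120°) eclipsed 14.3; H(240°)/H(240°) eclipsed 3.6 → 31.3 kJ/mol.
I at 60° (staggered): I(0°)/I(60°) gauche 4.0; tBu(120°)/I(60°) gauche 7.1; tBu(120°)/CN(180°) gauche 4.0 → 15.1 kJ/mol.
I at 120° (eclipsed): I(0°)/H(0°) eclipsed 7.3; tBu(120°)/I(120°) eclipsed 20.8; H(240°)/CN(240°) eclipsed 5.5 → 33.6 kJ/mol.
I at 180° (staggered): I(0°)/CN(300°) gauche 3.0; tBu(120°)/I(180°) gauche 7.1 → 10.1 kJ/mol.
I at 240° (eclipsed): I(0°)/CN(0°) eclipsed 9.5; tBu(120°)/H(120°) eclipsed 8.1; H(240°)/I(240°) eclipsed 7.3 → 24.9 kJ/mol.
I at 300° (staggered): I(0°)/I(300°) gauche 4.0; I(0°)/CN(60°) gauche 3.0; tBu(120°)/CN(60°) gauche 4.0 → 11.0 kJ/mol.
Max at 120° (33.6 kJ/mol), min at 180° (10.1 kJ/mol); barrier = 23.5 kJ/mol.

23.5 kJ/mol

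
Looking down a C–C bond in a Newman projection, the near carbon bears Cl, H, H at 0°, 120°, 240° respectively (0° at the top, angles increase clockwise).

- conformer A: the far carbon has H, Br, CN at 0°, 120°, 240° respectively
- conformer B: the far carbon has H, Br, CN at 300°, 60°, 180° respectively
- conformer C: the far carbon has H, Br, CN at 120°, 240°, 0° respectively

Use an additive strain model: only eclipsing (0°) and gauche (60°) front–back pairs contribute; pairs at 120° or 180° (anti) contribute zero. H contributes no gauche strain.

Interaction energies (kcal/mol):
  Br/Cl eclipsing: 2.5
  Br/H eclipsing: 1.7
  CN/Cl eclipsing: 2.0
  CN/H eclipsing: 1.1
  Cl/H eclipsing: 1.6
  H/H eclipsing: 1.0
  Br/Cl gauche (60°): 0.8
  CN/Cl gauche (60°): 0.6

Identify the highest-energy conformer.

C

A (eclipsed): Cl(0°)/H(0°) eclipsed 1.6; H(120°)/Br(120°) eclipsed 1.7; H(240°)/CN(240°) eclipsed 1.1 → 4.4 kcal/mol.
B (staggered): Cl(0°)/Br(60°) gauche 0.8 → 0.8 kcal/mol.
C (eclipsed): Cl(0°)/CN(0°) eclipsed 2.0; H(120°)/H(120°) eclipsed 1.0; H(240°)/Br(240°) eclipsed 1.7 → 4.7 kcal/mol.
C has the highest total (4.7 kcal/mol).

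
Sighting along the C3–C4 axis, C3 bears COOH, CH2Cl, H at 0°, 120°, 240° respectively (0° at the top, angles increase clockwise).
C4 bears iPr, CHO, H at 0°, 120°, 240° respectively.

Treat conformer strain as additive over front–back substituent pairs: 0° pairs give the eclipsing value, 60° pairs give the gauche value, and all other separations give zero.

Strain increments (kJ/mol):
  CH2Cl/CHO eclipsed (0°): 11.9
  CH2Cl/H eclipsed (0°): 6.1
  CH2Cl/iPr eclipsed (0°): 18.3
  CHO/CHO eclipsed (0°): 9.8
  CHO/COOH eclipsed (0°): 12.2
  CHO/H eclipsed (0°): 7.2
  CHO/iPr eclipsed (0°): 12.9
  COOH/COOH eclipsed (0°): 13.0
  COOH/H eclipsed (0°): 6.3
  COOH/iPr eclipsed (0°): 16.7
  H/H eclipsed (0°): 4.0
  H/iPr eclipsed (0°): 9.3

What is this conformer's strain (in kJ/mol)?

This conformer (eclipsed): COOH–iPr eclipsed, CH2Cl–CHO eclipsed, H–H eclipsed; 16.7 + 11.9 + 4.0 = 32.6 kJ/mol.

32.6 kJ/mol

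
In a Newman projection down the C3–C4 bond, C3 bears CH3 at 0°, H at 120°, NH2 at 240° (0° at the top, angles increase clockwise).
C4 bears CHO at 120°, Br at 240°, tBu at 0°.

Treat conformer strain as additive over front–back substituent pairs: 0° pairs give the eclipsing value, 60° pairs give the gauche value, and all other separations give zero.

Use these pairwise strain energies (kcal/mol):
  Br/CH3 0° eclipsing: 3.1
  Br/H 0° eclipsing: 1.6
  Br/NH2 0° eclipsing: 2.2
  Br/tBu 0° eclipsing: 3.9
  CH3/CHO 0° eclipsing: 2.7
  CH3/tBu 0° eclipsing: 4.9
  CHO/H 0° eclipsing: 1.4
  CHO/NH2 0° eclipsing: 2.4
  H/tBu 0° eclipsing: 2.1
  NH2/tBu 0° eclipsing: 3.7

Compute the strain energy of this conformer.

8.5 kcal/mol

This conformer is eclipsed. CH3 at 0° is eclipsed with tBu at 0° (4.9); H at 120° is eclipsed with CHO at 120° (1.4); NH2 at 240° is eclipsed with Br at 240° (2.2). Total 8.5 kcal/mol.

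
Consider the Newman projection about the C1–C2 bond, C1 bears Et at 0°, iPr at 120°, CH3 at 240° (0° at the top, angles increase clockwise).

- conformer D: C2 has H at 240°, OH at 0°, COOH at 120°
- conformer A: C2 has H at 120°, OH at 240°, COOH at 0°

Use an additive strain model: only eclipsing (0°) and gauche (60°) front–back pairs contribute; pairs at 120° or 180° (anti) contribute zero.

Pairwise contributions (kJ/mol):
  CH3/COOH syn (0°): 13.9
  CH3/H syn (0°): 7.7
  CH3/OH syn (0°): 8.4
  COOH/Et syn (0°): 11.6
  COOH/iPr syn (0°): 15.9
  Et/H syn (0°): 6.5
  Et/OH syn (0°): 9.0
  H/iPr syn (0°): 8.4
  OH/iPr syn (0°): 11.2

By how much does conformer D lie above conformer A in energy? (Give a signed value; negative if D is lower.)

+4.2 kJ/mol

D (eclipsed): Et(0°)/OH(0°) eclipsed 9.0; iPr(120°)/COOH(120°) eclipsed 15.9; CH3(240°)/H(240°) eclipsed 7.7 → 32.6 kJ/mol.
A (eclipsed): Et(0°)/COOH(0°) eclipsed 11.6; iPr(120°)/H(120°) eclipsed 8.4; CH3(240°)/OH(240°) eclipsed 8.4 → 28.4 kJ/mol.
E(D) − E(A) = 32.6 − 28.4 = +4.2 kJ/mol.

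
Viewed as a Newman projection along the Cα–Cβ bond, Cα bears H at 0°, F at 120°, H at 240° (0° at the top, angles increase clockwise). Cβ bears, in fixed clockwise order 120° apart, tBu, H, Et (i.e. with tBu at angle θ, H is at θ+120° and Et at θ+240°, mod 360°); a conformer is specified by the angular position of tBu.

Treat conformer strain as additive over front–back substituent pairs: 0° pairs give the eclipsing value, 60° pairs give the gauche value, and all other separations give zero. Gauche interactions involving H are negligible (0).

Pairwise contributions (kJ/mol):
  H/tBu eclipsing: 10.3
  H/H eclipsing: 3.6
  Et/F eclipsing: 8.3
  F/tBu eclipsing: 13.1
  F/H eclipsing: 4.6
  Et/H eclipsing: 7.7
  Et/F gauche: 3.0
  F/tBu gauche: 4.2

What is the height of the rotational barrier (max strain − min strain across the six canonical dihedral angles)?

21.4 kJ/mol

tBu at 0° (eclipsed): H(0°)/tBu(0°) eclipsed 10.3; F(120°)/H(120°) eclipsed 4.6; H(240°)/Et(240°) eclipsed 7.7 → 22.6 kJ/mol.
tBu at 60° (staggered): F(120°)/tBu(60°) gauche 4.2 → 4.2 kJ/mol.
tBu at 120° (eclipsed): H(0°)/Et(0°) eclipsed 7.7; F(120°)/tBu(120°) eclipsed 13.1; H(240°)/H(240°) eclipsed 3.6 → 24.4 kJ/mol.
tBu at 180° (staggered): F(120°)/tBu(180°) gauche 4.2; F(120°)/Et(60°) gauche 3.0 → 7.2 kJ/mol.
tBu at 240° (eclipsed): H(0°)/H(0°) eclipsed 3.6; F(120°)/Et(120°) eclipsed 8.3; H(240°)/tBu(240°) eclipsed 10.3 → 22.2 kJ/mol.
tBu at 300° (staggered): F(120°)/Et(180°) gauche 3.0 → 3.0 kJ/mol.
Max at 120° (24.4 kJ/mol), min at 300° (3.0 kJ/mol); barrier = 21.4 kJ/mol.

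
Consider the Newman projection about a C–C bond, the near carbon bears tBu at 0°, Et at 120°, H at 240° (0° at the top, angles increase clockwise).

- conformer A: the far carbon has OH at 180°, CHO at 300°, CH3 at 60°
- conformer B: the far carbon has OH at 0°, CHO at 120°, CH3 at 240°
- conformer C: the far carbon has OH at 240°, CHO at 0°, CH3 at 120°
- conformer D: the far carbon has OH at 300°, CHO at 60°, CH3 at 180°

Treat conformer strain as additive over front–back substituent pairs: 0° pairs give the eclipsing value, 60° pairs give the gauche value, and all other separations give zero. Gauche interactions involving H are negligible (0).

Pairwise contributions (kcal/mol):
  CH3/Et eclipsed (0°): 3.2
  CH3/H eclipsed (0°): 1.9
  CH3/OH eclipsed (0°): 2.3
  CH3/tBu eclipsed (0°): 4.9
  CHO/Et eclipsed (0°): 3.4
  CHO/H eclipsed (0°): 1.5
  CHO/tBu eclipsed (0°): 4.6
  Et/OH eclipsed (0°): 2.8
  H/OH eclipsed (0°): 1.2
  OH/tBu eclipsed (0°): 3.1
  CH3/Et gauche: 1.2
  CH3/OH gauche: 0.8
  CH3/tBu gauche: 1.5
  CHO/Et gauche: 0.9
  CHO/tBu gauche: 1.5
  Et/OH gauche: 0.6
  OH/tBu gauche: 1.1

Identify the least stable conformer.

A (staggered): tBu(0°)/CHO(300°) gauche 1.5; tBu(0°)/CH3(60°) gauche 1.5; Et(120°)/OH(180°) gauche 0.6; Et(120°)/CH3(60°) gauche 1.2 → 4.8 kcal/mol.
B (eclipsed): tBu(0°)/OH(0°) eclipsed 3.1; Et(120°)/CHO(120°) eclipsed 3.4; H(240°)/CH3(240°) eclipsed 1.9 → 8.4 kcal/mol.
C (eclipsed): tBu(0°)/CHO(0°) eclipsed 4.6; Et(120°)/CH3(120°) eclipsed 3.2; H(240°)/OH(240°) eclipsed 1.2 → 9.0 kcal/mol.
D (staggered): tBu(0°)/OH(300°) gauche 1.1; tBu(0°)/CHO(60°) gauche 1.5; Et(120°)/CHO(60°) gauche 0.9; Et(120°)/CH3(180°) gauche 1.2 → 4.7 kcal/mol.
C has the highest total (9.0 kcal/mol).

C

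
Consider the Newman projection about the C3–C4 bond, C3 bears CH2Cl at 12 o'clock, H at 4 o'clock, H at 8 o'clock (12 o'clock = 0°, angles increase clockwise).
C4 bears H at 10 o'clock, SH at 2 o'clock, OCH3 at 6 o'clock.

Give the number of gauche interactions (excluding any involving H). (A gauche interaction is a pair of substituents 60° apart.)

1

Non-H gauche pairs: CH2Cl(0°)/SH(60°) — 1 interaction.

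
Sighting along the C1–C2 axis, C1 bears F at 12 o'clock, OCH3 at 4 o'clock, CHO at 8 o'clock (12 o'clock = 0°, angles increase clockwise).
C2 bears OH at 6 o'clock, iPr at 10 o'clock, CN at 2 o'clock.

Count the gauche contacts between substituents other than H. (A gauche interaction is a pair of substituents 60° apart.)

6

Non-H gauche pairs: F(0°)/iPr(300°); F(0°)/CN(60°); OCH3(120°)/OH(180°); OCH3(120°)/CN(60°); CHO(240°)/OH(180°); CHO(240°)/iPr(300°) — 6 interactions.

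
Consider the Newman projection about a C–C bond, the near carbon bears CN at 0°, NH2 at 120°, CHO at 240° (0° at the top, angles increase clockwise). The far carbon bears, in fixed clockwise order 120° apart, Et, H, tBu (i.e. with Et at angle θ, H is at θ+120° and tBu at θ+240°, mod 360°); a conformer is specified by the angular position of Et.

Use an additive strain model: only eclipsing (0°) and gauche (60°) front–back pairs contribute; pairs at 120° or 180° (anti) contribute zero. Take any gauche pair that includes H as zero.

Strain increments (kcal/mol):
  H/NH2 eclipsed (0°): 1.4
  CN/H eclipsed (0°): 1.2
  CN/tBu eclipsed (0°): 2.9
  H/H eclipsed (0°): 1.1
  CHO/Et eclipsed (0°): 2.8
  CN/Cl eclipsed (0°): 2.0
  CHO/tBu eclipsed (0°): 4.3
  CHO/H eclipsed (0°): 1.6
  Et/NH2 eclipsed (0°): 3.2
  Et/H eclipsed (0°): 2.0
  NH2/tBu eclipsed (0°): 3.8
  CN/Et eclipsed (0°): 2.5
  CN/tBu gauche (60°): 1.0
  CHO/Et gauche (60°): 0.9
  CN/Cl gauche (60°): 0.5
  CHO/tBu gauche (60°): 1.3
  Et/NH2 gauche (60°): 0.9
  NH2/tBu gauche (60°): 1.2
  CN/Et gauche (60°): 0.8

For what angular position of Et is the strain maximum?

0°

Et at 0° (eclipsed): CN(0°)/Et(0°) eclipsed 2.5; NH2(120°)/H(120°) eclipsed 1.4; CHO(240°)/tBu(240°) eclipsed 4.3 → 8.2 kcal/mol.
Et at 60° (staggered): CN(0°)/Et(60°) gauche 0.8; CN(0°)/tBu(300°) gauche 1.0; NH2(120°)/Et(60°) gauche 0.9; CHO(240°)/tBu(300°) gauche 1.3 → 4.0 kcal/mol.
Et at 120° (eclipsed): CN(0°)/tBu(0°) eclipsed 2.9; NH2(120°)/Et(120°) eclipsed 3.2; CHO(240°)/H(240°) eclipsed 1.6 → 7.7 kcal/mol.
Et at 180° (staggered): CN(0°)/tBu(60°) gauche 1.0; NH2(120°)/Et(180°) gauche 0.9; NH2(120°)/tBu(60°) gauche 1.2; CHO(240°)/Et(180°) gauche 0.9 → 4.0 kcal/mol.
Et at 240° (eclipsed): CN(0°)/H(0°) eclipsed 1.2; NH2(120°)/tBu(120°) eclipsed 3.8; CHO(240°)/Et(240°) eclipsed 2.8 → 7.8 kcal/mol.
Et at 300° (staggered): CN(0°)/Et(300°) gauche 0.8; NH2(120°)/tBu(180°) gauche 1.2; CHO(240°)/Et(300°) gauche 0.9; CHO(240°)/tBu(180°) gauche 1.3 → 4.2 kcal/mol.
The maximum (8.2 kcal/mol) occurs with Et at 0°.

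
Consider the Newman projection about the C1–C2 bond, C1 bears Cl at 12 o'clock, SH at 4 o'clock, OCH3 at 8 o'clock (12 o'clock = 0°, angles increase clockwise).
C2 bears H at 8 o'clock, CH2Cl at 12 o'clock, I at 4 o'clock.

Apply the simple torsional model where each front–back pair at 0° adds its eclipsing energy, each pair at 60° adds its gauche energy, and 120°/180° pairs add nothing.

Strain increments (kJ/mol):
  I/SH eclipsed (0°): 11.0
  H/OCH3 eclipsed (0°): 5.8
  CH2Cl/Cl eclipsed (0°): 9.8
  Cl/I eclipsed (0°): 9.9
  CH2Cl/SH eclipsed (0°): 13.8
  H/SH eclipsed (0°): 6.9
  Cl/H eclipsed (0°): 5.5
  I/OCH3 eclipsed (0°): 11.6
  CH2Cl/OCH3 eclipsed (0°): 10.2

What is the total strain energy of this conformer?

This conformer (eclipsed): Cl(0°)/CH2Cl(0°) eclipsed 9.8; SH(120°)/I(120°) eclipsed 11.0; OCH3(240°)/H(240°) eclipsed 5.8 → 26.6 kJ/mol.

26.6 kJ/mol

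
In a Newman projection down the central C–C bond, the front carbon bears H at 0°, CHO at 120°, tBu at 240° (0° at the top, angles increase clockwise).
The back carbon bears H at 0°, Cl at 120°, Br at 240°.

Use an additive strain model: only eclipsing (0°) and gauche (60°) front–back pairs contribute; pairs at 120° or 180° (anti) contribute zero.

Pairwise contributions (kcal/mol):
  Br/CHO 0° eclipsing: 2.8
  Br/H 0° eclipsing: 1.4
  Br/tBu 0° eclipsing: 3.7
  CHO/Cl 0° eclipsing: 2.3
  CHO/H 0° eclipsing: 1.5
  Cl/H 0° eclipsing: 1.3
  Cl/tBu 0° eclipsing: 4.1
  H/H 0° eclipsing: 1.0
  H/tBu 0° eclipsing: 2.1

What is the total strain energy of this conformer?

This conformer is eclipsed. H at 0° is eclipsed with H at 0° (1.0); CHO at 120° is eclipsed with Cl at 120° (2.3); tBu at 240° is eclipsed with Br at 240° (3.7). Total 7.0 kcal/mol.

7.0 kcal/mol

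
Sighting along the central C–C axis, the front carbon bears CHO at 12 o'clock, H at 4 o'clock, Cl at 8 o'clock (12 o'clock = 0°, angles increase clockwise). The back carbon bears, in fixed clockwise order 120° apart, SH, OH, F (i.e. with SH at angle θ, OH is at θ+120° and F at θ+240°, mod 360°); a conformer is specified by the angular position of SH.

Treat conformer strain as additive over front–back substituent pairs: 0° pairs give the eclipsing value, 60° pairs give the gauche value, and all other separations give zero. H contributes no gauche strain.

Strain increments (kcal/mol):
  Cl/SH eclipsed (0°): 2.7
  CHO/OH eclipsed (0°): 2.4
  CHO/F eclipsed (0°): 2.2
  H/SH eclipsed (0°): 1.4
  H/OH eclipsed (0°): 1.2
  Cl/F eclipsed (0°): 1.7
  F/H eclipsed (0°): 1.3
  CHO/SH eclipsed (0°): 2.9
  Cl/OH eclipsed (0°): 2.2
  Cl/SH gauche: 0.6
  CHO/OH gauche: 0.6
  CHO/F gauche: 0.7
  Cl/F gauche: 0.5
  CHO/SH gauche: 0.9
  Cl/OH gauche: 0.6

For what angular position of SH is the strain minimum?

SH at 0° (eclipsed): CHO–SH eclipsed, H–OH eclipsed, Cl–F eclipsed; 2.9 + 1.2 + 1.7 = 5.8 kcal/mol.
SH at 60° (staggered): CHO–SH gauche, CHO–F gauche, Cl–OH gauche, Cl–F gauche; 0.9 + 0.7 + 0.6 + 0.5 = 2.7 kcal/mol.
SH at 120° (eclipsed): CHO–F eclipsed, H–SH eclipsed, Cl–OH eclipsed; 2.2 + 1.4 + 2.2 = 5.8 kcal/mol.
SH at 180° (staggered): CHO–OH gauche, CHO–F gauche, Cl–SH gauche, Cl–OH gauche; 0.6 + 0.7 + 0.6 + 0.6 = 2.5 kcal/mol.
SH at 240° (eclipsed): CHO–OH eclipsed, H–F eclipsed, Cl–SH eclipsed; 2.4 + 1.3 + 2.7 = 6.4 kcal/mol.
SH at 300° (staggered): CHO–SH gauche, CHO–OH gauche, Cl–SH gauche, Cl–F gauche; 0.9 + 0.6 + 0.6 + 0.5 = 2.6 kcal/mol.
The minimum (2.5 kcal/mol) occurs with SH at 180°.

180°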